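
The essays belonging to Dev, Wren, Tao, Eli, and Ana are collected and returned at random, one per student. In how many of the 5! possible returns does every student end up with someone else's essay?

Let Aᵢ be the assignments in which student i gets their own essay. We want the size of the complement of A₁∪…∪A_5.
By inclusion–exclusion this is Σ_{j=0}^{5} (−1)^j C(5,j)·(5−j)!.
Computing: 120 − 120 + 60 − 20 + 5 − 1 = 44.

44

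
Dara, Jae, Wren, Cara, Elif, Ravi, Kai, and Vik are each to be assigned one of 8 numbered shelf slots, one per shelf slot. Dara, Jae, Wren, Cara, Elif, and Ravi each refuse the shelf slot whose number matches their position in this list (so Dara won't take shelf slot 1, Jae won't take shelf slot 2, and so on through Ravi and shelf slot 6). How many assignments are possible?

Let Aᵢ (for 1 ≤ i ≤ 6) be the placements that put person i in their forbidden shelf slot. Any j of these fix j positions, leaving (8−j)! ways to fill the rest, and there are C(6,j) ways to pick which j.
By inclusion–exclusion, the number of valid placements is Σ_{j=0}^{6} (−1)^j C(6,j)·(8−j)!.
Computing: 40320 − 30240 + 10800 − 2400 + 360 − 36 + 2 = 18806.

18806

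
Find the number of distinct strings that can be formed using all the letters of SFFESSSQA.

SFFESSSQA has 9 letters with F appearing twice and S appearing 4 times.
Dividing 9! = 362880 by 4!·2! = 48 for the repeated letters gives 7560.

7560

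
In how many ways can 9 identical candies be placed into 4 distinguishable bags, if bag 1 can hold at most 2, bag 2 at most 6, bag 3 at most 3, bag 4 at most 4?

50

By stars and bars, unrestricted non-negative solutions to x_1+…+x_4 = 9 number C(9+3,3) = 220.
Subtract solutions that violate a single cap (substitute x_i' = x_i − (cap_i+1)): x_1 ≥ 3 gives C(9,3) = 84; x_2 ≥ 7 gives C(5,3) = 10; x_3 ≥ 4 gives C(8,3) = 56; x_4 ≥ 5 gives C(7,3) = 35. Together 185.
Add back pairs where two caps are both exceeded: 0 + 10 + 4 + 0 + 0 + 1 = 15.
By inclusion–exclusion the count is 220 − 185 + 15 = 50.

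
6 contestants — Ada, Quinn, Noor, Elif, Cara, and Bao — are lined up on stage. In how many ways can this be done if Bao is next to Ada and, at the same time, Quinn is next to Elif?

Treat {Bao,Ada} as one block (2 orders) and {Quinn,Elif} as another (2 orders).
That leaves 4 units to arrange: 2 × 2 × 4! = 4 × 24 = 96.

96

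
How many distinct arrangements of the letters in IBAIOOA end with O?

Fix O in the last position and arrange the remaining 6 letters.
Those 6 letters have A appearing twice and I appearing twice, giving (6)!/(2!·2!) = 180.

180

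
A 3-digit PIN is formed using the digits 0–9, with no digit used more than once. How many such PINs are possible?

720

With no repetition, fill the 3 digits in order: 10 choices, then 9, down to 8.
That product is 10 × 9 × 8 = 720.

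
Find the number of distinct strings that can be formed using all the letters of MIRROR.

120

MIRROR has 6 letters with R appearing 3 times.
Dividing 6! = 720 by 3! = 6 for the repeated letters gives 120.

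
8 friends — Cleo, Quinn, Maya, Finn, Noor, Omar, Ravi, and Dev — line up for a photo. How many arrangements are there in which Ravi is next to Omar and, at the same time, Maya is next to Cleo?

2880

Treat {Ravi,Omar} as one block (2 orders) and {Maya,Cleo} as another (2 orders).
That leaves 6 units to arrange: 2 × 2 × 6! = 4 × 720 = 2880.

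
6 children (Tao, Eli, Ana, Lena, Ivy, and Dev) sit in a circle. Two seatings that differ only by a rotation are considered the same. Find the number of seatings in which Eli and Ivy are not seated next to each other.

72

All circular seatings of 6 people number (5)! = 120.
Seatings with Eli beside Ivy: treat them as a block with 2 internal orders, giving 2 × (4)! = 48.
Subtracting, 120 − 48 = 72.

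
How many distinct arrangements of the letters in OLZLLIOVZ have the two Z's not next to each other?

11760

There are 9!/(3!·2!·2!) = 15120 arrangements of OLZLLIOVZ in total.
If the two Z's are adjacent, glue them into one block, leaving 8 items to arrange: (8)!/(3!·2!) = 3360 ways.
Hence 15120 − 3360 = 11760.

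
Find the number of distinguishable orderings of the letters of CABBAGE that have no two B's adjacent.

There are 7!/(2!·2!) = 1260 arrangements of CABBAGE in total.
Arrangements with the B's together: treat BB as one letter, giving (6)!/(2!) = 360.
Subtracting, 1260 − 360 = 900 arrangements keep the B's apart.

900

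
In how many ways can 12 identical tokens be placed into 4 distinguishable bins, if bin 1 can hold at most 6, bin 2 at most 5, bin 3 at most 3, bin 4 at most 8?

Without the upper bounds there are C(15,3) = 455 ways to split 12 among 4 bins.
Subtract solutions that violate a single cap (substitute x_i' = x_i − (cap_i+1)): x_1 ≥ 7 gives C(8,3) = 56; x_2 ≥ 6 gives C(9,3) = 84; x_3 ≥ 4 gives C(11,3) = 165; x_4 ≥ 9 gives C(6,3) = 20. Together 325.
Add back pairs where two caps are both exceeded: 0 + 4 + 0 + 10 + 0 + 0 = 14.
By inclusion–exclusion the count is 455 − 325 + 14 = 144.

144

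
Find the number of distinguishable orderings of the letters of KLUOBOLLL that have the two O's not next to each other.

5880

Total arrangements of KLUOBOLLL: 9!/(4!·2!) = 7560.
Arrangements with the O's together: treat OO as one letter, giving (8)!/(4!) = 1680.
Hence 7560 − 1680 = 5880.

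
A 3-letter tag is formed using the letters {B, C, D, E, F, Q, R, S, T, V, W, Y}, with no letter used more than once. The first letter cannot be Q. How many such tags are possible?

The first letter has 12−1 = 11 choices (anything except Q).
The remaining 2 letters are filled from the other 11 symbols without repetition: 11 × 10 = 110.
Total: 11 × 110 = 1210.

1210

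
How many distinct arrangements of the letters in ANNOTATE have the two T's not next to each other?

3780

There are 8!/(2!·2!·2!) = 5040 arrangements of ANNOTATE in total.
If the two T's are adjacent, glue them into one block, leaving 7 items to arrange: (7)!/(2!·2!) = 1260 ways.
Subtracting, 5040 − 1260 = 3780 arrangements keep the T's apart.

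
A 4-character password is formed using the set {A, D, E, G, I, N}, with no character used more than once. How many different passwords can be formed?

360

With no repetition, fill the 4 characters in order: 6 choices, then 5, down to 3.
That product is 6 × 5 × 4 × 3 = 360.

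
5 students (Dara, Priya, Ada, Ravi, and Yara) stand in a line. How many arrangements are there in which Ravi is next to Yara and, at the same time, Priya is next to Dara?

24

Treat {Ravi,Yara} as one block (2 orders) and {Priya,Dara} as another (2 orders).
That leaves 3 units to arrange: 2 × 2 × 3! = 4 × 6 = 24.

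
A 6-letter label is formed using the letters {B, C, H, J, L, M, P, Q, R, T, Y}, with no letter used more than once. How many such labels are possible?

332640

This is a permutation of 6 out of 11: P(11,6) = 11!/5!.
11 × 10 × 9 × 8 × 7 × 6 = 332640.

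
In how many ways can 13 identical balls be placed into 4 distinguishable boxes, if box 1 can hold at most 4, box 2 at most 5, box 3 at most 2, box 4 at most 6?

By stars and bars, unrestricted non-negative solutions to x_1+…+x_4 = 13 number C(13+3,3) = 560.
Subtract solutions that violate a single cap (substitute x_i' = x_i − (cap_i+1)): x_1 ≥ 5 gives C(11,3) = 165; x_2 ≥ 6 gives C(10,3) = 120; x_3 ≥ 3 gives C(13,3) = 286; x_4 ≥ 7 gives C(9,3) = 84. Together 655.
Add back pairs where two caps are both exceeded: 10 + 56 + 4 + 35 + 1 + 20 = 126.
By inclusion–exclusion the count is 560 − 655 + 126 = 31.

31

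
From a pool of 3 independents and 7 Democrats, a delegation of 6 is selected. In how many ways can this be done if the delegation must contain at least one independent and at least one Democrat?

With no constraint there are C(10,6) = 210 possible selections.
Selections missing a whole group: no independents → C(7,6) = 7; no Democrats → C(3,6) = 0.
Both groups omitted at once is impossible, so 210 − 7 = 203.

203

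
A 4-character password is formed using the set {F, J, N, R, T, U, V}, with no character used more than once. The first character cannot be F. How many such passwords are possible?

720

The first character has 7−1 = 6 choices (anything except F).
The remaining 3 characters are filled from the other 6 symbols without repetition: 6 × 5 × 4 = 120.
Total: 6 × 120 = 720.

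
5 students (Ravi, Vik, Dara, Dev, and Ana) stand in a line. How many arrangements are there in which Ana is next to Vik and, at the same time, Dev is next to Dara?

Treat {Ana,Vik} as one block (2 orders) and {Dev,Dara} as another (2 orders).
That leaves 3 units to arrange: 2 × 2 × 3! = 4 × 6 = 24.

24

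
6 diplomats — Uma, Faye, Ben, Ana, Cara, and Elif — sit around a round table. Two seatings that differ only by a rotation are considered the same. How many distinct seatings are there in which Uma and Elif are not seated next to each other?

72

Without the restriction there are (5)! = 120 seatings.
Seatings with Uma beside Elif: treat them as a block with 2 internal orders, giving 2 × (4)! = 48.
Subtracting, 120 − 48 = 72.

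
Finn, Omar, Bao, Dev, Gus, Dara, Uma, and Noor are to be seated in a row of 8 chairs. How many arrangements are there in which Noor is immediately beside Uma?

Glue Noor and Uma into one block (2 internal orders), leaving 7 units to arrange in a row.
That gives 2 × 7! = 2 × 5040 = 10080.

10080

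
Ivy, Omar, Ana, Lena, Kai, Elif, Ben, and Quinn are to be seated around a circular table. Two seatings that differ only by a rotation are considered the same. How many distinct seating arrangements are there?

Seat Ivy anywhere (absorbing the rotational symmetry), then permute the other 7: (7)! = 5040.

5040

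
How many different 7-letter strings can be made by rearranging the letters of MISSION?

MISSION has 7 letters with I appearing twice and S appearing twice.
The number of distinct arrangements is 7!/(2!·2!) = 5040/4 = 1260.

1260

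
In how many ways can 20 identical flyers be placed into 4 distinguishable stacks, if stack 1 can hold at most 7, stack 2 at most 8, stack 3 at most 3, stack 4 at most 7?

By stars and bars, unrestricted non-negative solutions to x_1+…+x_4 = 20 number C(20+3,3) = 1771.
Subtract solutions that violate a single cap (substitute x_i' = x_i − (cap_i+1)): x_1 ≥ 8 gives C(15,3) = 455; x_2 ≥ 9 gives C(14,3) = 364; x_3 ≥ 4 gives C(19,3) = 969; x_4 ≥ 8 gives C(15,3) = 455. Together 2243.
Add back pairs where two caps are both exceeded: 20 + 165 + 35 + 120 + 20 + 165 = 525.
Subtract triples: 0 + 0 + 1 + 0 = 1.
By inclusion–exclusion the count is 1771 − 2243 + 525 − 1 = 52.

52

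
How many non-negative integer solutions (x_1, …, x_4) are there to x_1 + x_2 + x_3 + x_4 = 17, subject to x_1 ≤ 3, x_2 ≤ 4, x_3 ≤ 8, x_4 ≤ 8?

By stars and bars, unrestricted non-negative solutions to x_1+…+x_4 = 17 number C(17+3,3) = 1140.
Subtract solutions that violate a single cap (substitute x_i' = x_i − (cap_i+1)): x_1 ≥ 4 gives C(16,3) = 560; x_2 ≥ 5 gives C(15,3) = 455; x_3 ≥ 9 gives C(11,3) = 165; x_4 ≥ 9 gives C(11,3) = 165. Together 1345.
Add back pairs where two caps are both exceeded: 165 + 35 + 35 + 20 + 20 + 0 = 275.
By inclusion–exclusion the count is 1140 − 1345 + 275 = 70.

70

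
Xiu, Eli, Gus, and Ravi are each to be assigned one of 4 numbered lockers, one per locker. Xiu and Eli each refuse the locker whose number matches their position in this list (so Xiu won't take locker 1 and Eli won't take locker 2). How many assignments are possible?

14

Let Aᵢ (for i ∈ {1, 2}) be the placements that put person i in their forbidden locker. Any j of these fix j positions, leaving (4−j)! ways to fill the rest, and there are C(2,j) ways to pick which j.
By inclusion–exclusion, the number of valid placements is Σ_{j=0}^{2} (−1)^j C(2,j)·(4−j)!.
Computing: 24 − 12 + 2 = 14.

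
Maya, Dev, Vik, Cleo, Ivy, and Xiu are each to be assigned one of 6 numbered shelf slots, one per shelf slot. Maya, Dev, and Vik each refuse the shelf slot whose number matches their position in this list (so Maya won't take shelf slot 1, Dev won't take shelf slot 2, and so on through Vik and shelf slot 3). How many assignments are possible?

Let Aᵢ (for i ∈ {1, 2, 3}) be the placements that put person i in their forbidden shelf slot. Any j of these fix j positions, leaving (6−j)! ways to fill the rest, and there are C(3,j) ways to pick which j.
By inclusion–exclusion, the number of valid placements is Σ_{j=0}^{3} (−1)^j C(3,j)·(6−j)!.
Computing: 720 − 360 + 72 − 6 = 426.

426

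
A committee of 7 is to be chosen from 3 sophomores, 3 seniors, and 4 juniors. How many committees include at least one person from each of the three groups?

118

Total 7-person selections from all 10: C(10,7) = 120.
Selections missing a whole group: no sophomores → C(7,7) = 1; no seniors → C(7,7) = 1; no juniors → C(6,7) = 0.
Add back selections omitting two groups (i.e. drawn from a single group): C(3,7) + C(3,7) + C(4,7) = 0.
By inclusion–exclusion: 120 − 2 + 0 = 118.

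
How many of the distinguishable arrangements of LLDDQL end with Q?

With the last slot taken by Q, it remains to arrange the other 5 letters (LLDDL).
Those 5 letters have D appearing twice and L appearing 3 times, giving (5)!/(3!·2!) = 10.

10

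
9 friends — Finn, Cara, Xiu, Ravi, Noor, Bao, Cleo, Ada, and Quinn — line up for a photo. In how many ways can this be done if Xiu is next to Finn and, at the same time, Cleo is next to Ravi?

20160

Treat {Xiu,Finn} as one block (2 orders) and {Cleo,Ravi} as another (2 orders).
That leaves 7 units to arrange: 2 × 2 × 7! = 4 × 5040 = 20160.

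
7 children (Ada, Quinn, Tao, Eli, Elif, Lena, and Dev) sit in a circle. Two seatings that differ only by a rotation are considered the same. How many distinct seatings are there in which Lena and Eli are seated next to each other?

240

Treat {Lena, Eli} as one unit (2 internal orders) and seat the resulting 6 units around the table: (5)! circular arrangements.
So 2 × (5)! = 2 × 120 = 240.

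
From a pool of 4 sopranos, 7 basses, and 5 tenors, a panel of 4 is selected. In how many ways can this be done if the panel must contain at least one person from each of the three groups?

910

With no constraint there are C(16,4) = 1820 possible selections.
Selections missing a whole group: no sopranos → C(12,4) = 495; no basses → C(9,4) = 126; no tenors → C(11,4) = 330.
Add back selections omitting two groups (i.e. drawn from a single group): C(4,4) + C(7,4) + C(5,4) = 41.
By inclusion–exclusion: 1820 − 951 + 41 = 910.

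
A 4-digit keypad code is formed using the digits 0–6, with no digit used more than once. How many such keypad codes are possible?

This is a permutation of 4 out of 7: P(7,4) = 7!/3!.
7 × 6 × 5 × 4 = 840.

840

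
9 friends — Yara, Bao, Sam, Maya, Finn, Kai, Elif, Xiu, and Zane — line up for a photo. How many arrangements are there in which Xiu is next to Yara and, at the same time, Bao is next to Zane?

Treat {Xiu,Yara} as one block (2 orders) and {Bao,Zane} as another (2 orders).
That leaves 7 units to arrange: 2 × 2 × 7! = 4 × 5040 = 20160.

20160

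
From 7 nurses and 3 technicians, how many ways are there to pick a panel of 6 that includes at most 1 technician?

Split by how many technicians are chosen (0 through 1).
Sum: C(3,0)·C(7,6) + C(3,1)·C(7,5) = 7 + 63 = 70.

70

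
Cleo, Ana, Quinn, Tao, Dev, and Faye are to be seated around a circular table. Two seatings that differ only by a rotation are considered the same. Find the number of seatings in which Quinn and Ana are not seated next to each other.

72

All circular seatings of 6 people number (5)! = 120.
Seatings with Quinn beside Ana: treat them as a block with 2 internal orders, giving 2 × (4)! = 48.
Subtracting, 120 − 48 = 72.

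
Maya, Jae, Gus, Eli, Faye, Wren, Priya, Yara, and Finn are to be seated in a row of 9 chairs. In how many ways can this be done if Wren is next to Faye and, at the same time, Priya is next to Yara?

20160

Treat {Wren,Faye} as one block (2 orders) and {Priya,Yara} as another (2 orders).
That leaves 7 units to arrange: 2 × 2 × 7! = 4 × 5040 = 20160.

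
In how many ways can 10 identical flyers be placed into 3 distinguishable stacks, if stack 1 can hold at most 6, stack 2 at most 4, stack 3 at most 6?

25

Without the upper bounds there are C(12,2) = 66 ways to split 10 among 3 stacks.
Subtract solutions that violate a single cap (substitute x_i' = x_i − (cap_i+1)): x_1 ≥ 7 gives C(5,2) = 10; x_2 ≥ 5 gives C(7,2) = 21; x_3 ≥ 7 gives C(5,2) = 10. Together 41.
No two caps can be exceeded simultaneously, so the pair terms are all 0.
By inclusion–exclusion the count is 66 − 41 + 0 = 25.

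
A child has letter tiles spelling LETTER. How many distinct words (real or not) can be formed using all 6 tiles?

180

LETTER has 6 letters with E appearing twice and T appearing twice.
The number of distinct arrangements is 6!/(2!·2!) = 720/4 = 180.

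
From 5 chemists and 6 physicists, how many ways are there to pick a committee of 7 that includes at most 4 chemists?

Split by how many chemists are chosen (0 through 4).
Sum: C(5,0)·C(6,7) + C(5,1)·C(6,6) + C(5,2)·C(6,5) + C(5,3)·C(6,4) + C(5,4)·C(6,3) = 0 + 5 + 60 + 150 + 100 = 315.

315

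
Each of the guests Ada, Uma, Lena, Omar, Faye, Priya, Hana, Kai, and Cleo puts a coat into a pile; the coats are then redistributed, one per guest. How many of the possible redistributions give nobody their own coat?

133496

This is the derangement count D_9: permutations of 9 items with no fixed point.
By inclusion–exclusion this is Σ_{j=0}^{9} (−1)^j C(9,j)·(9−j)!.
Computing: 362880 − 362880 + 181440 − 60480 + 15120 − 3024 + 504 − 72 + 9 − 1 = 133496.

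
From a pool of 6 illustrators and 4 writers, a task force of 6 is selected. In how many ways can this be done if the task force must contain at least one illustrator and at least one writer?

Unrestricted: C(10,6) = 210 ways to pick any 6 of the 10.
Selections missing a whole group: no illustrators → C(4,6) = 0; no writers → C(6,6) = 1.
Both groups omitted at once is impossible, so 210 − 1 = 209.

209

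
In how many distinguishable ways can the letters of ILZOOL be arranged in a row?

180

ILZOOL has 6 letters with L appearing twice and O appearing twice.
The number of distinct arrangements is 6!/(2!·2!) = 720/4 = 180.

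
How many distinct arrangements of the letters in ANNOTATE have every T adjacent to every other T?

1260

Treat the 2 copies of T as a single block. The multiset to arrange is then {TT, A, A, E, N, N, O}, 7 items in all.
That gives (7)!/(2!·2!) = 1260 arrangements.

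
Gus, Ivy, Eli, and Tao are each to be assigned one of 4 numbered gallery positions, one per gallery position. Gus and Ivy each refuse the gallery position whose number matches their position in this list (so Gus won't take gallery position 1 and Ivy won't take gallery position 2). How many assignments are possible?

Let Aᵢ (for i ∈ {1, 2}) be the placements that put person i in their forbidden gallery position. Any j of these fix j positions, leaving (4−j)! ways to fill the rest, and there are C(2,j) ways to pick which j.
By inclusion–exclusion, the number of valid placements is Σ_{j=0}^{2} (−1)^j C(2,j)·(4−j)!.
Computing: 24 − 12 + 2 = 14.

14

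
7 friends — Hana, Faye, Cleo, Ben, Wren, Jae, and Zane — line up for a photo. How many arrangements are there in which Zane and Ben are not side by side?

3600

Of the 7! = 5040 arrangements, those with Zane and Ben adjacent number 2 × 6! = 1440 (treat the pair as a block with 2 internal orders).
Complementary counting: 5040 − 1440 = 3600.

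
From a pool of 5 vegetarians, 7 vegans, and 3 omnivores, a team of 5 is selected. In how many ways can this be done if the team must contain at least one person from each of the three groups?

1925

Unrestricted: C(15,5) = 3003 ways to pick any 5 of the 15.
Subtract selections that omit an entire group: no vegetarians → C(10,5) = 252; no vegans → C(8,5) = 56; no omnivores → C(12,5) = 792.
Add back selections omitting two groups (i.e. drawn from a single group): C(5,5) + C(7,5) + C(3,5) = 22.
By inclusion–exclusion: 3003 − 1100 + 22 = 1925.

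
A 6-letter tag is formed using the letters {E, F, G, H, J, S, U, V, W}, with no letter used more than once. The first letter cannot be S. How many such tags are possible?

53760

The first letter has 9−1 = 8 choices (anything except S).
The remaining 5 letters are filled from the other 8 symbols without repetition: 8 × 7 × 6 × 5 × 4 = 6720.
Total: 8 × 6720 = 53760.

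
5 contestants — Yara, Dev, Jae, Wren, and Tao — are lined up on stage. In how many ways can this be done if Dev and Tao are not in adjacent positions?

72

Of the 5! = 120 arrangements, those with Dev and Tao adjacent number 2 × 4! = 48 (treat the pair as a block with 2 internal orders).
Complementary counting: 120 − 48 = 72.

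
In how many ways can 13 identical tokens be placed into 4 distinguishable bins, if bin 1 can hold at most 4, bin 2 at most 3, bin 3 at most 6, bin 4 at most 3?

20

Ignoring the caps, the number of non-negative solutions to x_1+…+x_4 = 13 is C(16,3) = 560.
Subtract solutions that violate a single cap (substitute x_i' = x_i − (cap_i+1)): x_1 ≥ 5 gives C(11,3) = 165; x_2 ≥ 4 gives C(12,3) = 220; x_3 ≥ 7 gives C(9,3) = 84; x_4 ≥ 4 gives C(12,3) = 220. Together 689.
Add back pairs where two caps are both exceeded: 35 + 4 + 35 + 10 + 56 + 10 = 150.
Subtract triples: 0 + 1 + 0 + 0 = 1.
By inclusion–exclusion the count is 560 − 689 + 150 − 1 = 20.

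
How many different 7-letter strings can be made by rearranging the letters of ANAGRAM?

The 7 letters of ANAGRAM have repeats: A appearing 3 times.
So there are 7! / (3!) = 840 distinguishable arrangements.

840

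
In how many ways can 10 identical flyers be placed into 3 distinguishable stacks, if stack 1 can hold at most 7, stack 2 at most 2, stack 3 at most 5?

By stars and bars, unrestricted non-negative solutions to x_1+…+x_3 = 10 number C(10+2,2) = 66.
Subtract solutions that violate a single cap (substitute x_i' = x_i − (cap_i+1)): x_1 ≥ 8 gives C(4,2) = 6; x_2 ≥ 3 gives C(9,2) = 36; x_3 ≥ 6 gives C(6,2) = 15. Together 57.
Add back pairs where two caps are both exceeded: 0 + 0 + 3 = 3.
By inclusion–exclusion the count is 66 − 57 + 3 = 12.

12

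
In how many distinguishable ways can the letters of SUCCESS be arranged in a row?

Letter multiplicities in SUCCESS: C×2, E×1, S×3, U×1.
So there are 7! / (3!·2!) = 420 distinguishable arrangements.

420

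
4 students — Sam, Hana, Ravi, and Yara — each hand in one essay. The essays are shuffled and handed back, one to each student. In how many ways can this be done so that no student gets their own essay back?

9

Count assignments avoiding every fixed point. For any j of the 4 students fixed to their own essay, the other 4−j can be arranged in (4−j)! ways.
By inclusion–exclusion this is Σ_{j=0}^{4} (−1)^j C(4,j)·(4−j)!.
Computing: 24 − 24 + 12 − 4 + 1 = 9.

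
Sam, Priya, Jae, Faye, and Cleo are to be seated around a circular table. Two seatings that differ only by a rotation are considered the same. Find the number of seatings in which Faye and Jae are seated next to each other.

12

Treat {Faye, Jae} as one unit (2 internal orders) and seat the resulting 4 units around the table: (3)! circular arrangements.
So 2 × (3)! = 2 × 6 = 12.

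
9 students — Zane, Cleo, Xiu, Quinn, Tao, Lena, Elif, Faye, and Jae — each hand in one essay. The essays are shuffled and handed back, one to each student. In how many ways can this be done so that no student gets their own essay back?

Count assignments avoiding every fixed point. For any j of the 9 students fixed to their own essay, the other 9−j can be arranged in (9−j)! ways.
By inclusion–exclusion this is Σ_{j=0}^{9} (−1)^j C(9,j)·(9−j)!.
Computing: 362880 − 362880 + 181440 − 60480 + 15120 − 3024 + 504 − 72 + 9 − 1 = 133496.

133496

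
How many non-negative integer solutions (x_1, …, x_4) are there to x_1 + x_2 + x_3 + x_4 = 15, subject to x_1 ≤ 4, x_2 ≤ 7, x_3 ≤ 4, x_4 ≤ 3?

Ignoring the caps, the number of non-negative solutions to x_1+…+x_4 = 15 is C(18,3) = 816.
Subtract solutions that violate a single cap (substitute x_i' = x_i − (cap_i+1)): x_1 ≥ 5 gives C(13,3) = 286; x_2 ≥ 8 gives C(10,3) = 120; x_3 ≥ 5 gives C(13,3) = 286; x_4 ≥ 4 gives C(14,3) = 364. Together 1056.
Add back pairs where two caps are both exceeded: 10 + 56 + 84 + 10 + 20 + 84 = 264.
Subtract triples: 0 + 0 + 4 + 0 = 4.
By inclusion–exclusion the count is 816 − 1056 + 264 − 4 = 20.

20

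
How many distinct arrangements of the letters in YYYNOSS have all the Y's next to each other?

60

Treat the 3 copies of Y as a single block. The multiset to arrange is then {YYY, N, O, S, S}, 5 items in all.
That gives (5)!/(2!) = 60 arrangements.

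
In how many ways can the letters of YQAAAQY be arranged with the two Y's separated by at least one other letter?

There are 7!/(3!·2!·2!) = 210 arrangements of YQAAAQY in total.
Arrangements with the Y's together: treat YY as one letter, giving (6)!/(3!·2!) = 60.
Hence 210 − 60 = 150.

150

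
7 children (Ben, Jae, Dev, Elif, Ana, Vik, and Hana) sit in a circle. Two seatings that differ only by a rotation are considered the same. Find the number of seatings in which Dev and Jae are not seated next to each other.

Without the restriction there are (6)! = 720 seatings.
Seatings with Dev beside Jae: treat them as a block with 2 internal orders, giving 2 × (5)! = 240.
Subtracting, 720 − 240 = 480.

480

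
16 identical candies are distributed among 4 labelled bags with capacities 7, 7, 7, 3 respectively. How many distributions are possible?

Ignoring the caps, the number of non-negative solutions to x_1+…+x_4 = 16 is C(19,3) = 969.
Subtract solutions that violate a single cap (substitute x_i' = x_i − (cap_i+1)): x_1 ≥ 8 gives C(11,3) = 165; x_2 ≥ 8 gives C(11,3) = 165; x_3 ≥ 8 gives C(11,3) = 165; x_4 ≥ 4 gives C(15,3) = 455. Together 950.
Add back pairs where two caps are both exceeded: 1 + 1 + 35 + 1 + 35 + 35 = 108.
By inclusion–exclusion the count is 969 − 950 + 108 = 127.

127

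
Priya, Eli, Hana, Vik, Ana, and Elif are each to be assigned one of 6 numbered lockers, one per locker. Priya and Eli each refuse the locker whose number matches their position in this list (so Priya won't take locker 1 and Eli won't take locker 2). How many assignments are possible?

504

Let Aᵢ (for i ∈ {1, 2}) be the placements that put person i in their forbidden locker. Any j of these fix j positions, leaving (6−j)! ways to fill the rest, and there are C(2,j) ways to pick which j.
By inclusion–exclusion, the number of valid placements is Σ_{j=0}^{2} (−1)^j C(2,j)·(6−j)!.
Computing: 720 − 240 + 24 = 504.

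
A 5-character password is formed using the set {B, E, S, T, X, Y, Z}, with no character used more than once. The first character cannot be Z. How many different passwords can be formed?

2160

The first character has 7−1 = 6 choices (anything except Z).
The remaining 4 characters are filled from the other 6 symbols without repetition: 6 × 5 × 4 × 3 = 360.
Total: 6 × 360 = 2160.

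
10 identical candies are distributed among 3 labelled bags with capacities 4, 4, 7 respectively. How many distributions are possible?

Without the upper bounds there are C(12,2) = 66 ways to split 10 among 3 bags.
Subtract solutions that violate a single cap (substitute x_i' = x_i − (cap_i+1)): x_1 ≥ 5 gives C(7,2) = 21; x_2 ≥ 5 gives C(7,2) = 21; x_3 ≥ 8 gives C(4,2) = 6. Together 48.
Add back pairs where two caps are both exceeded: 1 + 0 + 0 = 1.
By inclusion–exclusion the count is 66 − 48 + 1 = 19.

19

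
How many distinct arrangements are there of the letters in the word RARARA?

20

Letter multiplicities in RARARA: A×3, R×3.
The number of distinct arrangements is 6!/(3!·3!) = 720/36 = 20.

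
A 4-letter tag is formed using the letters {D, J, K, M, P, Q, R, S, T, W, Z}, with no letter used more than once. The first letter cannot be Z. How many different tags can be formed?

The first letter has 11−1 = 10 choices (anything except Z).
The remaining 3 letters are filled from the other 10 symbols without repetition: 10 × 9 × 8 = 720.
Total: 10 × 720 = 7200.

7200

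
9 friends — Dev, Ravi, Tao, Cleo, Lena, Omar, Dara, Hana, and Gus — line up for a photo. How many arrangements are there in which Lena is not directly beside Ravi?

282240

There are 9! = 362880 arrangements in all. If Lena and Ravi are adjacent, merging them into one block gives 2·(8)! = 80640 arrangements.
So 362880 − 80640 = 282240 arrangements keep them apart.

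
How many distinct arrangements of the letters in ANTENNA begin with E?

With the first slot taken by E, it remains to arrange the other 6 letters (ANTNNA).
Those 6 letters have A appearing twice and N appearing 3 times, giving (6)!/(3!·2!) = 60.

60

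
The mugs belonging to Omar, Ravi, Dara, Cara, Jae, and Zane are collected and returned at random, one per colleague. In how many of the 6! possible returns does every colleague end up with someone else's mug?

Count assignments avoiding every fixed point. For any j of the 6 colleagues fixed to their own mug, the other 6−j can be arranged in (6−j)! ways.
By inclusion–exclusion this is Σ_{j=0}^{6} (−1)^j C(6,j)·(6−j)!.
Computing: 720 − 720 + 360 − 120 + 30 − 6 + 1 = 265.

265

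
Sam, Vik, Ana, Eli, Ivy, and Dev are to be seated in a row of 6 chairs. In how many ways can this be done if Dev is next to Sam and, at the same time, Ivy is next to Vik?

96

Treat {Dev,Sam} as one block (2 orders) and {Ivy,Vik} as another (2 orders).
That leaves 4 units to arrange: 2 × 2 × 4! = 4 × 24 = 96.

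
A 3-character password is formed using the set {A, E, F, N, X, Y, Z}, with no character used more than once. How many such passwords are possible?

210

With no repetition, fill the 3 characters in order: 7 choices, then 6, down to 5.
7 × 6 × 5 = 210.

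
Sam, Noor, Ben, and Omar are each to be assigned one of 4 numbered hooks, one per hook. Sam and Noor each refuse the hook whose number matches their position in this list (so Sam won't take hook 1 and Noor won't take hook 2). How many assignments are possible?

Let Aᵢ (for i ∈ {1, 2}) be the placements that put person i in their forbidden hook. Any j of these fix j positions, leaving (4−j)! ways to fill the rest, and there are C(2,j) ways to pick which j.
By inclusion–exclusion, the number of valid placements is Σ_{j=0}^{2} (−1)^j C(2,j)·(4−j)!.
Computing: 24 − 12 + 2 = 14.

14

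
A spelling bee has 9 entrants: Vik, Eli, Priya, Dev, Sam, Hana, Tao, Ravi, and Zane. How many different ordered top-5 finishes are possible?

This is an ordered selection of 5 from 9: P(9,5).
That gives 9 × 8 × 7 × 6 × 5 = 15120.

15120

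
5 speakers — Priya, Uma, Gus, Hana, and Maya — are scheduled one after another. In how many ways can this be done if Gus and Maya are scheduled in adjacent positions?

Glue Gus and Maya into one block (2 internal orders), leaving 4 units to arrange in a row.
So the count is 2·(4)! = 48.

48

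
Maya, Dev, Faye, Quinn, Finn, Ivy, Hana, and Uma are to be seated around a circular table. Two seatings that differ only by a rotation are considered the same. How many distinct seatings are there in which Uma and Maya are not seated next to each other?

3600

All circular seatings of 8 people number (7)! = 5040.
Seatings with Uma beside Maya: treat them as a block with 2 internal orders, giving 2 × (6)! = 1440.
Subtracting, 5040 − 1440 = 3600.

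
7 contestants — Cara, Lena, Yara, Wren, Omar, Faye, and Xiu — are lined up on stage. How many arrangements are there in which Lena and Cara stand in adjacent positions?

1440

Treat {Lena, Cara} as a single unit. There are 6 units to order, and the pair itself can be ordered 2 ways.
So the count is 2·(6)! = 1440.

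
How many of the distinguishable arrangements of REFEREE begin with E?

60

Fix E in the first position and arrange the remaining 6 letters.
Those 6 letters have E appearing 3 times and R appearing twice, giving (6)!/(3!·2!) = 60.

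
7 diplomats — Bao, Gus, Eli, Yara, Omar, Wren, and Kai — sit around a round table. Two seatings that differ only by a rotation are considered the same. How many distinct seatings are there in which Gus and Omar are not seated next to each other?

480

Without the restriction there are (6)! = 720 seatings.
Those with Gus next to Omar: fuse the pair into one unit and seat 6 units around a circle — 2·(5)! = 240.
Subtracting, 720 − 240 = 480.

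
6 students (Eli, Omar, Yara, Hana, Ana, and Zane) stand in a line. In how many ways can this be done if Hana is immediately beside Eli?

240

Glue Hana and Eli into one block (2 internal orders), leaving 5 units to arrange in a row.
That gives 2 × 5! = 2 × 120 = 240.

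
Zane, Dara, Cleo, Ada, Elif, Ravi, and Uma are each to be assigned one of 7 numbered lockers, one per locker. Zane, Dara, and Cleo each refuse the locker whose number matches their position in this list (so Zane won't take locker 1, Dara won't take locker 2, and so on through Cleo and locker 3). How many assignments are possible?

Let Aᵢ (for i ∈ {1, 2, 3}) be the placements that put person i in their forbidden locker. Any j of these fix j positions, leaving (7−j)! ways to fill the rest, and there are C(3,j) ways to pick which j.
By inclusion–exclusion, the number of valid placements is Σ_{j=0}^{3} (−1)^j C(3,j)·(7−j)!.
Computing: 5040 − 2160 + 360 − 24 = 3216.

3216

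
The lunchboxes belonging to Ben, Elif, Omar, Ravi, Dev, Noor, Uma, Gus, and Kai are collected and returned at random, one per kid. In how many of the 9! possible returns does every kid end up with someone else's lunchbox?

This is the derangement count D_9: permutations of 9 items with no fixed point.
By inclusion–exclusion this is Σ_{j=0}^{9} (−1)^j C(9,j)·(9−j)!.
Computing: 362880 − 362880 + 181440 − 60480 + 15120 − 3024 + 504 − 72 + 9 − 1 = 133496.

133496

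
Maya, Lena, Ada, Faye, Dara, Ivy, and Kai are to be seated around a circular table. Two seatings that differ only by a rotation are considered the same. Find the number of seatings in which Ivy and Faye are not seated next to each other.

480

Without the restriction there are (6)! = 720 seatings.
Those with Ivy next to Faye: fuse the pair into one unit and seat 6 units around a circle — 2·(5)! = 240.
Subtracting, 720 − 240 = 480.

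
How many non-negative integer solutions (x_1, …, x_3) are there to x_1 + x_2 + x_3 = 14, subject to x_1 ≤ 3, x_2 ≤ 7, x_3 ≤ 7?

10

By stars and bars, unrestricted non-negative solutions to x_1+…+x_3 = 14 number C(14+2,2) = 120.
Subtract solutions that violate a single cap (substitute x_i' = x_i − (cap_i+1)): x_1 ≥ 4 gives C(12,2) = 66; x_2 ≥ 8 gives C(8,2) = 28; x_3 ≥ 8 gives C(8,2) = 28. Together 122.
Add back pairs where two caps are both exceeded: 6 + 6 + 0 = 12.
By inclusion–exclusion the count is 120 − 122 + 12 = 10.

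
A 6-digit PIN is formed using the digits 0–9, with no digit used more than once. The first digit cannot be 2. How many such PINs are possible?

136080

The first digit has 10−1 = 9 choices (anything except 2).
The remaining 5 digits are filled from the other 9 symbols without repetition: 9 × 8 × 7 × 6 × 5 = 15120.
Total: 9 × 15120 = 136080.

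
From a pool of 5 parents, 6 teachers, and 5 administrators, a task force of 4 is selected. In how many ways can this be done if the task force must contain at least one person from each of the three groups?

Total 4-person selections from all 16: C(16,4) = 1820.
Subtract selections that omit an entire group: no parents → C(11,4) = 330; no teachers → C(10,4) = 210; no administrators → C(11,4) = 330.
Add back selections omitting two groups (i.e. drawn from a single group): C(5,4) + C(6,4) + C(5,4) = 25.
By inclusion–exclusion: 1820 − 870 + 25 = 975.

975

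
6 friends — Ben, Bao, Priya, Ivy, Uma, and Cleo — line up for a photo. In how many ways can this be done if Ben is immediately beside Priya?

240

Treat {Ben, Priya} as a single unit. There are 5 units to order, and the pair itself can be ordered 2 ways.
That gives 2 × 5! = 2 × 120 = 240.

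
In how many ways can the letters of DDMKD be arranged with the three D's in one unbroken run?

Treat the 3 copies of D as a single block. The multiset to arrange is then {DDD, K, M}, 3 items in all.
All 3 items are distinct, so there are (3)! = 6 arrangements.

6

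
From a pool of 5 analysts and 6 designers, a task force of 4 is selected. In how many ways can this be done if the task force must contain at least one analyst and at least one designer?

Total 4-person selections from all 11: C(11,4) = 330.
Selections missing a whole group: no analysts → C(6,4) = 15; no designers → C(5,4) = 5.
Both groups omitted at once is impossible, so 330 − 20 = 310.

310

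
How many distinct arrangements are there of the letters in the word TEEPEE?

The 6 letters of TEEPEE have repeats: E appearing 4 times.
Dividing 6! = 720 by 4! = 24 for the repeated letters gives 30.

30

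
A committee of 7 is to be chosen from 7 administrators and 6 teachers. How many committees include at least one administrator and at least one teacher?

1715

Total 7-person selections from all 13: C(13,7) = 1716.
Subtract selections that omit an entire group: no administrators → C(6,7) = 0; no teachers → C(7,7) = 1.
Both groups omitted at once is impossible, so 1716 − 1 = 1715.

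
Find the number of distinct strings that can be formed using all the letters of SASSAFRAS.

The 9 letters of SASSAFRAS have repeats: A appearing 3 times and S appearing 4 times.
So there are 9! / (4!·3!) = 2520 distinguishable arrangements.

2520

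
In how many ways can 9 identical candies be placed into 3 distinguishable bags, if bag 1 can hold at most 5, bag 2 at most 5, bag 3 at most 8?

Ignoring the caps, the number of non-negative solutions to x_1+…+x_3 = 9 is C(11,2) = 55.
Subtract solutions that violate a single cap (substitute x_i' = x_i − (cap_i+1)): x_1 ≥ 6 gives C(5,2) = 10; x_2 ≥ 6 gives C(5,2) = 10; x_3 ≥ 9 gives C(2,2) = 1. Together 21.
No two caps can be exceeded simultaneously, so the pair terms are all 0.
By inclusion–exclusion the count is 55 − 21 + 0 = 34.

34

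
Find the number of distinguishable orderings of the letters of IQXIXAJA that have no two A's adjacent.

3780

Total arrangements of IQXIXAJA: 8!/(2!·2!·2!) = 5040.
Arrangements with the A's together: treat AA as one letter, giving (7)!/(2!·2!) = 1260.
Hence 5040 − 1260 = 3780.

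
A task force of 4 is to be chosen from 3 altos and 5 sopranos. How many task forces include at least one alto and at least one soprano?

65

Unrestricted: C(8,4) = 70 ways to pick any 4 of the 8.
Subtract selections that omit an entire group: no altos → C(5,4) = 5; no sopranos → C(3,4) = 0.
Both groups omitted at once is impossible, so 70 − 5 = 65.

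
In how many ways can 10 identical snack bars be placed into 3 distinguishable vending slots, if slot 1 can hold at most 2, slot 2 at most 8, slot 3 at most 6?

18

By stars and bars, unrestricted non-negative solutions to x_1+…+x_3 = 10 number C(10+2,2) = 66.
Subtract solutions that violate a single cap (substitute x_i' = x_i − (cap_i+1)): x_1 ≥ 3 gives C(9,2) = 36; x_2 ≥ 9 gives C(3,2) = 3; x_3 ≥ 7 gives C(5,2) = 10. Together 49.
Add back pairs where two caps are both exceeded: 0 + 1 + 0 = 1.
By inclusion–exclusion the count is 66 − 49 + 1 = 18.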